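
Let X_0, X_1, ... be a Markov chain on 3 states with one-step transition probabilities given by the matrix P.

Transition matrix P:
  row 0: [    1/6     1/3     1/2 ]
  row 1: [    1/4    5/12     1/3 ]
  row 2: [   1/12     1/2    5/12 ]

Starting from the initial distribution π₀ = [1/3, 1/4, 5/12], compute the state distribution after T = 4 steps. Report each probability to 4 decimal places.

π = [0.1701, 0.4353, 0.3946]

t=0: π = [0.3333, 0.2500, 0.4167]
t=1: π = [0.1528, 0.4236, 0.4236]
t=2: π = [0.1667, 0.4392, 0.3941]
t=3: π = [0.1704, 0.4356, 0.3940]
t=4: π = [0.1701, 0.4353, 0.3946]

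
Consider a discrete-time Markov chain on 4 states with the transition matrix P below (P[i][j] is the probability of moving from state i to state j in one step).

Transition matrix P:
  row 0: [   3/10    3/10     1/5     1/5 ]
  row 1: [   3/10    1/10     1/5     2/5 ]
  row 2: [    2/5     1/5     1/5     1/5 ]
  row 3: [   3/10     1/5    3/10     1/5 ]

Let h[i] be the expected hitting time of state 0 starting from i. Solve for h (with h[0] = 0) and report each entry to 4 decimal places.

First-step conditioning: h[0] = 0; for i ≠ 0, h[i] = 1 + Σ_k P[i][k]·h[k].
  h[1] = 1 + 1/10·h[1] + 1/5·h[2] + 2/5·h[3]
  h[2] = 1 + 1/5·h[1] + 1/5·h[2] + 1/5·h[3]
  h[3] = 1 + 1/5·h[1] + 3/10·h[2] + 1/5·h[3]
Solving the 3×3 linear system over states ≠ 0 gives exactly h = [0, 610/197, 550/197, 605/197] (h[0] = 0 is the target).

h = [0.0000, 3.0964, 2.7919, 3.0711]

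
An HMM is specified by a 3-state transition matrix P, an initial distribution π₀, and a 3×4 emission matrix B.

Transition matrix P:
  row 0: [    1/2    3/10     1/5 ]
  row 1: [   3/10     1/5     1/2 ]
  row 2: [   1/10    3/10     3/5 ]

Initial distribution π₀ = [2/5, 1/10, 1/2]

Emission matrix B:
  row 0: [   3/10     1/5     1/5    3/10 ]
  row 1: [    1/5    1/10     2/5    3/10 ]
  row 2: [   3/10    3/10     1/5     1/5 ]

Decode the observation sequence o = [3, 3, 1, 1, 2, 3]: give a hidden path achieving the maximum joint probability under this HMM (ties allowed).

t=0: δ = [1.200e-01, 3.000e-02, 1.000e-01]  (obs o_0=3)
t=1: δ = [1.800e-02, 1.080e-02, 1.200e-02]  ψ = [0, 0, 2]  (obs o_1=3)
t=2: δ = [1.800e-03, 5.400e-04, 2.160e-03]  ψ = [0, 0, 2]  (obs o_2=1)
t=3: δ = [1.800e-04, 6.480e-05, 3.888e-04]  ψ = [0, 2, 2]  (obs o_3=1)
t=4: δ = [1.800e-05, 4.666e-05, 4.666e-05]  ψ = [0, 2, 2]  (obs o_4=2)
t=5: δ = [4.199e-06, 4.199e-06, 5.599e-06]  ψ = [1, 2, 2]  (obs o_5=3)
backtrack: best end state = 2; path = [2, 2, 2, 2, 2, 2]

path = [2, 2, 2, 2, 2, 2]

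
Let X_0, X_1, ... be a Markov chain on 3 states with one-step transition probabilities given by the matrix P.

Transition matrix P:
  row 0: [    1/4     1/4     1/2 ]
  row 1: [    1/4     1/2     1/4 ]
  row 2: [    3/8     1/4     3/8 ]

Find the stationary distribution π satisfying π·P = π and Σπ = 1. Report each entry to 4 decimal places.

Balance equations π_j = Σ_i π_i·P[i][j]:
  π_0 = 1/4·π_0 + 1/4·π_1 + 3/8·π_2
  π_1 = 1/4·π_0 + 1/2·π_1 + 1/4·π_2
  normalize: π_0 + π_1 + π_2 = 1
Solving the linear system gives exactly π = [8/27, 1/3, 10/27].

π = [0.2963, 0.3333, 0.3704]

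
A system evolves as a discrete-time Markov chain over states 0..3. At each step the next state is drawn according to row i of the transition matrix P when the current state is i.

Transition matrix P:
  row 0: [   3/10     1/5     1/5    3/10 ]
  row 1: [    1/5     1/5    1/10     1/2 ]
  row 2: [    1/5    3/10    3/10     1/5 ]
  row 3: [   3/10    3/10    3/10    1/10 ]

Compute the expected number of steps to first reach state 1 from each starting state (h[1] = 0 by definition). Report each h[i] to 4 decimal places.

First-step conditioning: h[1] = 0; for i ≠ 1, h[i] = 1 + Σ_k P[i][k]·h[k].
  h[0] = 1 + 3/10·h[0] + 1/5·h[2] + 3/10·h[3]
  h[2] = 1 + 1/5·h[0] + 3/10·h[2] + 1/5·h[3]
  h[3] = 1 + 3/10·h[0] + 3/10·h[2] + 1/10·h[3]
Solving the 3×3 linear system over states ≠ 1 gives exactly h = [109/27, 0, 98/27, 11/3] (h[1] = 0 is the target).

h = [4.0370, 0.0000, 3.6296, 3.6667]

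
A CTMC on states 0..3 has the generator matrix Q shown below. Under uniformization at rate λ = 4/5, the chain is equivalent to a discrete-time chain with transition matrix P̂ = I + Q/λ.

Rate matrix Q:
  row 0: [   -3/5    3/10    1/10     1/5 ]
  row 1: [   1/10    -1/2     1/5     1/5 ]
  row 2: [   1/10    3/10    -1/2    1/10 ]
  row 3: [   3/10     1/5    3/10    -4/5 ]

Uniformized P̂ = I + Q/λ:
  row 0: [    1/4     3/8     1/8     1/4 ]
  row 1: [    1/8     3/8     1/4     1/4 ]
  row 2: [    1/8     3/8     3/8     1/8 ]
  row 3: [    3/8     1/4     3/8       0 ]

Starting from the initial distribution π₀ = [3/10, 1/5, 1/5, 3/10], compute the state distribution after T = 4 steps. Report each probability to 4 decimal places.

t=0: π = [0.3000, 0.2000, 0.2000, 0.3000]
t=1: π = [0.2375, 0.3375, 0.2750, 0.1500]
t=2: π = [0.1922, 0.3563, 0.2734, 0.1781]
t=3: π = [0.1936, 0.3527, 0.2824, 0.1713]
t=4: π = [0.1920, 0.3536, 0.2825, 0.1719]

π = [0.1920, 0.3536, 0.2825, 0.1719]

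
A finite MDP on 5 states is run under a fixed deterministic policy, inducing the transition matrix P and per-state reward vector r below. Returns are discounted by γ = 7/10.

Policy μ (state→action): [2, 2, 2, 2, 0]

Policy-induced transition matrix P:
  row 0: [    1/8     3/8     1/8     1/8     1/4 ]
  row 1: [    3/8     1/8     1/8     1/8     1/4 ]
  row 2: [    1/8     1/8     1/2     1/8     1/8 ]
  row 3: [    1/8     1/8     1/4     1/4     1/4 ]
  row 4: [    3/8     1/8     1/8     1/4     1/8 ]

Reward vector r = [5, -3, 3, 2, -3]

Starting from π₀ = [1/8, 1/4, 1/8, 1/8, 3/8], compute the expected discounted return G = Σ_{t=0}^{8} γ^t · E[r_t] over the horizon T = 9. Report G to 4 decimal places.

G = 1.7375

t=0: π = [0.1250, 0.2500, 0.1250, 0.1250, 0.3750], E[r] = -0.6250, γ^t·E[r] = -0.625000, running G = -0.625000
t=1: π = [0.2813, 0.1563, 0.1875, 0.1875, 0.1875], E[r] = 1.3125, γ^t·E[r] = 0.918750, running G = 0.293750
t=2: π = [0.2109, 0.1953, 0.2188, 0.1719, 0.2031], E[r] = 0.8594, γ^t·E[r] = 0.421094, running G = 0.714844
t=3: π = [0.2246, 0.1777, 0.2285, 0.1719, 0.1973], E[r] = 1.0273, γ^t·E[r] = 0.352379, running G = 1.067223
t=4: π = [0.2188, 0.1812, 0.2322, 0.1711, 0.1968], E[r] = 0.9988, γ^t·E[r] = 0.239807, running G = 1.307030
t=5: π = [0.2195, 0.1797, 0.2335, 0.1710, 0.1964], E[r] = 1.0116, γ^t·E[r] = 0.170014, running G = 1.477043
t=6: π = [0.2190, 0.1799, 0.2339, 0.1709, 0.1963], E[r] = 1.0103, γ^t·E[r] = 0.118857, running G = 1.595901
t=7: π = [0.2190, 0.1798, 0.2341, 0.1709, 0.1962], E[r] = 1.0113, γ^t·E[r] = 0.083284, running G = 1.679185
t=8: π = [0.2190, 0.1798, 0.2341, 0.1709, 0.1962], E[r] = 1.0113, γ^t·E[r] = 0.058298, running G = 1.737483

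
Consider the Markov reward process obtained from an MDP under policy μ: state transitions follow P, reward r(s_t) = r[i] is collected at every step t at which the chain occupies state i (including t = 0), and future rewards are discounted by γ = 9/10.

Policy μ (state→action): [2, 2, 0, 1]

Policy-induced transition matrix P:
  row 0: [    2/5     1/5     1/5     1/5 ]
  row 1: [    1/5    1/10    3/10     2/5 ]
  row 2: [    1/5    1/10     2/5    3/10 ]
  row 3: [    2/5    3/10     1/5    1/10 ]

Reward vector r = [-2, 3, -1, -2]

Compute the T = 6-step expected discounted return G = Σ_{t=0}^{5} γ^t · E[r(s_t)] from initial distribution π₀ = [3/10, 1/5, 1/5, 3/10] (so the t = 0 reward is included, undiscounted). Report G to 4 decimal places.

G = -3.8365

t=0: π = [0.3000, 0.2000, 0.2000, 0.3000], E[r] = -0.8000, γ^t·E[r] = -0.800000, running G = -0.800000
t=1: π = [0.3200, 0.1900, 0.2600, 0.2300], E[r] = -0.7900, γ^t·E[r] = -0.711000, running G = -1.511000
t=2: π = [0.3100, 0.1780, 0.2710, 0.2410], E[r] = -0.8390, γ^t·E[r] = -0.679590, running G = -2.190590
t=3: π = [0.3102, 0.1792, 0.2720, 0.2386], E[r] = -0.8320, γ^t·E[r] = -0.606528, running G = -2.797118
t=4: π = [0.3098, 0.1787, 0.2723, 0.2392], E[r] = -0.8340, γ^t·E[r] = -0.547174, running G = -3.344292
t=5: π = [0.3098, 0.1788, 0.2723, 0.2391], E[r] = -0.8336, γ^t·E[r] = -0.492234, running G = -3.836526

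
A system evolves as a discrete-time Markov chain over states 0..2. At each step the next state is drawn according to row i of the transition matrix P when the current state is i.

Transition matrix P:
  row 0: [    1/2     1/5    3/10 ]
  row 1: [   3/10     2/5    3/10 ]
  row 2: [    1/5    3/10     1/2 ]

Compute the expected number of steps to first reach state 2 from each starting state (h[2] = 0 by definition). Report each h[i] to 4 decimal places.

h = [3.3333, 3.3333, 0.0000]

First-step conditioning: h[2] = 0; for i ≠ 2, h[i] = 1 + Σ_k P[i][k]·h[k].
  h[0] = 1 + 1/2·h[0] + 1/5·h[1]
  h[1] = 1 + 3/10·h[0] + 2/5·h[1]
Solving the 2×2 linear system over states ≠ 2 gives exactly h = [10/3, 10/3, 0] (h[2] = 0 is the target).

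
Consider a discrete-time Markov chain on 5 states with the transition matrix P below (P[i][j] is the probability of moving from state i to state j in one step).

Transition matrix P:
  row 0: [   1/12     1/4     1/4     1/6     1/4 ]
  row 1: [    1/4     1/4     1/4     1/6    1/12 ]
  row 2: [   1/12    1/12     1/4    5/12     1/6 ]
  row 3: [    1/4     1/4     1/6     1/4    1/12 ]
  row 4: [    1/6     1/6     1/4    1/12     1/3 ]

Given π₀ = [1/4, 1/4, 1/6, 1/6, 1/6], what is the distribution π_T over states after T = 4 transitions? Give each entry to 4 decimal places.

π = [0.1688, 0.1969, 0.2309, 0.2290, 0.1744]

t=0: π = [0.2500, 0.2500, 0.1667, 0.1667, 0.1667]
t=1: π = [0.1667, 0.2083, 0.2361, 0.2083, 0.1806]
t=2: π = [0.1678, 0.1956, 0.2326, 0.2280, 0.1759]
t=3: π = [0.1686, 0.1966, 0.2310, 0.2292, 0.1747]
t=4: π = [0.1688, 0.1969, 0.2309, 0.2290, 0.1744]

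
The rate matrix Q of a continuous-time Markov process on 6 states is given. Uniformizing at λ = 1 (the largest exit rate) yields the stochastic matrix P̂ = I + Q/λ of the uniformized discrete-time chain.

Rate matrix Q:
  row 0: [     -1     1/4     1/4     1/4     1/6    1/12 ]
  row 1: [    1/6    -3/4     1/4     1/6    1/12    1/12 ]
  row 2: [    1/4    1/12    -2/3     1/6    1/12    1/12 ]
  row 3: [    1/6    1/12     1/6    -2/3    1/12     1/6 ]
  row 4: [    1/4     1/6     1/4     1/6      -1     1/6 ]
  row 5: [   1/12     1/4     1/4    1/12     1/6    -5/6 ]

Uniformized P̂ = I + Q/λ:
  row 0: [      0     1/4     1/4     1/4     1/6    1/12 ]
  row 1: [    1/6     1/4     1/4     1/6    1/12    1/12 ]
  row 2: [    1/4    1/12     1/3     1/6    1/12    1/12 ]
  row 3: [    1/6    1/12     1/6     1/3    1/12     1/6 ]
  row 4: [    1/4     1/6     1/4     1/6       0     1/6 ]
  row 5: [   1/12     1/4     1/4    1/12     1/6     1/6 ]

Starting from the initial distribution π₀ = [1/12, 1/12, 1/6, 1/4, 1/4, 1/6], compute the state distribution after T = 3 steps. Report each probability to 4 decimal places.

t=0: π = [0.0833, 0.0833, 0.1667, 0.2500, 0.2500, 0.1667]
t=1: π = [0.1736, 0.1597, 0.2431, 0.2014, 0.0833, 0.1389]
t=2: π = [0.1534, 0.1690, 0.2535, 0.2031, 0.1024, 0.1186]
t=3: π = [0.1609, 0.1654, 0.2542, 0.2034, 0.0975, 0.1187]

π = [0.1609, 0.1654, 0.2542, 0.2034, 0.0975, 0.1187]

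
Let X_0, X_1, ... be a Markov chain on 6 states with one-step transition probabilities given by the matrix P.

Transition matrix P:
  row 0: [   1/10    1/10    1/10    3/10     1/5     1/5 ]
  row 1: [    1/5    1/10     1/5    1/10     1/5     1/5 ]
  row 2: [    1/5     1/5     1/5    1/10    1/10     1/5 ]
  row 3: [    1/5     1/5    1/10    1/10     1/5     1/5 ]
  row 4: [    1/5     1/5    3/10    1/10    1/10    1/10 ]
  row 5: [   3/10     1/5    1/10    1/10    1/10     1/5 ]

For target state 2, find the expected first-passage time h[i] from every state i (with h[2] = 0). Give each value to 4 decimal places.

h = [6.7485, 6.0848, 0.0000, 6.6932, 5.4646, 6.8216]

First-step conditioning: h[2] = 0; for i ≠ 2, h[i] = 1 + Σ_k P[i][k]·h[k].
  h[0] = 1 + 1/10·h[0] + 1/10·h[1] + 3/10·h[3] + 1/5·h[4] + 1/5·h[5]
  h[1] = 1 + 1/5·h[0] + 1/10·h[1] + 1/10·h[3] + 1/5·h[4] + 1/5·h[5]
  h[3] = 1 + 1/5·h[0] + 1/5·h[1] + 1/10·h[3] + 1/5·h[4] + 1/5·h[5]
  h[4] = 1 + 1/5·h[0] + 1/5·h[1] + 1/10·h[3] + 1/10·h[4] + 1/10·h[5]
  h[5] = 1 + 3/10·h[0] + 1/5·h[1] + 1/10·h[3] + 1/10·h[4] + 1/5·h[5]
Solving the 5×5 linear system over states ≠ 2 gives exactly h = [26596/3941, 23980/3941, 0, 26378/3941, 21536/3941, 26884/3941] (h[2] = 0 is the target).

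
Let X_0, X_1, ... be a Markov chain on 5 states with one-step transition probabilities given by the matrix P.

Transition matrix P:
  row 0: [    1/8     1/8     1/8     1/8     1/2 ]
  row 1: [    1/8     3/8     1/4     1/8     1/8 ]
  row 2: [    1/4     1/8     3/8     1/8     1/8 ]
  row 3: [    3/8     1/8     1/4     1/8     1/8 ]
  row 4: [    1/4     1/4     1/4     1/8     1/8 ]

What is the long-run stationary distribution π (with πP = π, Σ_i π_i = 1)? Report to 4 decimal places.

Balance equations π_j = Σ_i π_i·P[i][j]:
  π_0 = 1/8·π_0 + 1/8·π_1 + 1/4·π_2 + 3/8·π_3 + 1/4·π_4
  π_1 = 1/8·π_0 + 3/8·π_1 + 1/8·π_2 + 1/8·π_3 + 1/4·π_4
  π_2 = 1/8·π_0 + 1/4·π_1 + 3/8·π_2 + 1/4·π_3 + 1/4·π_4
  π_3 = 1/8·π_0 + 1/8·π_1 + 1/8·π_2 + 1/8·π_3 + 1/8·π_4
  normalize: π_0 + π_1 + π_2 + π_3 + π_4 = 1
Solving the linear system gives exactly π = [31/145, 233/1160, 37/145, 1/8, 119/580].

π = [0.2138, 0.2009, 0.2552, 0.1250, 0.2052]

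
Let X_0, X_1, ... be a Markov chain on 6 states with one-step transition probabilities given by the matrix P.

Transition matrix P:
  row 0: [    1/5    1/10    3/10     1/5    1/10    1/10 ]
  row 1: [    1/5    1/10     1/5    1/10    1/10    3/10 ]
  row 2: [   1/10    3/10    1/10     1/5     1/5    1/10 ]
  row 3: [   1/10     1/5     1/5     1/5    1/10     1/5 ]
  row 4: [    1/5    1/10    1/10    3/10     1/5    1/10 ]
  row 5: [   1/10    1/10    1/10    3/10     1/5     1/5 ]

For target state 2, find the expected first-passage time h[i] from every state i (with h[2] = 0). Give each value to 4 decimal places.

h = [4.8111, 5.4790, 0.0000, 5.4861, 5.9552, 6.0824]

First-step conditioning: h[2] = 0; for i ≠ 2, h[i] = 1 + Σ_k P[i][k]·h[k].
  h[0] = 1 + 1/5·h[0] + 1/10·h[1] + 1/5·h[3] + 1/10·h[4] + 1/10·h[5]
  h[1] = 1 + 1/5·h[0] + 1/10·h[1] + 1/10·h[3] + 1/10·h[4] + 3/10·h[5]
  h[3] = 1 + 1/10·h[0] + 1/5·h[1] + 1/5·h[3] + 1/10·h[4] + 1/5·h[5]
  h[4] = 1 + 1/5·h[0] + 1/10·h[1] + 3/10·h[3] + 1/5·h[4] + 1/10·h[5]
  h[5] = 1 + 1/10·h[0] + 1/10·h[1] + 3/10·h[3] + 1/5·h[4] + 1/5·h[5]
Solving the 5×5 linear system over states ≠ 2 gives exactly h = [5374/1117, 6120/1117, 0, 6128/1117, 6652/1117, 6794/1117] (h[2] = 0 is the target).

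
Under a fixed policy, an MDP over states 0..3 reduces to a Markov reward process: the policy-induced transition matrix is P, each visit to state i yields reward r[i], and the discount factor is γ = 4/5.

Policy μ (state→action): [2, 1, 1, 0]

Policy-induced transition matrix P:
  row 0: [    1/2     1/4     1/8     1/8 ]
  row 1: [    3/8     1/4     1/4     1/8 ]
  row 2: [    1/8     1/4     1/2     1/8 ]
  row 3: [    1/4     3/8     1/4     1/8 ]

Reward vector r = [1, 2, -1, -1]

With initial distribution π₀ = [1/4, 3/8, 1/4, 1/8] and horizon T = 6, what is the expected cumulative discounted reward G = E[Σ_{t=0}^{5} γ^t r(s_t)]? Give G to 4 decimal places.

G = 1.8533

t=0: π = [0.2500, 0.3750, 0.2500, 0.1250], E[r] = 0.6250, γ^t·E[r] = 0.625000, running G = 0.625000
t=1: π = [0.3281, 0.2656, 0.2813, 0.1250], E[r] = 0.4531, γ^t·E[r] = 0.362500, running G = 0.987500
t=2: π = [0.3301, 0.2656, 0.2793, 0.1250], E[r] = 0.4570, γ^t·E[r] = 0.292500, running G = 1.280000
t=3: π = [0.3308, 0.2656, 0.2786, 0.1250], E[r] = 0.4585, γ^t·E[r] = 0.234750, running G = 1.514750
t=4: π = [0.3311, 0.2656, 0.2783, 0.1250], E[r] = 0.4590, γ^t·E[r] = 0.188025, running G = 1.702775
t=5: π = [0.3312, 0.2656, 0.2782, 0.1250], E[r] = 0.4593, γ^t·E[r] = 0.150488, running G = 1.853263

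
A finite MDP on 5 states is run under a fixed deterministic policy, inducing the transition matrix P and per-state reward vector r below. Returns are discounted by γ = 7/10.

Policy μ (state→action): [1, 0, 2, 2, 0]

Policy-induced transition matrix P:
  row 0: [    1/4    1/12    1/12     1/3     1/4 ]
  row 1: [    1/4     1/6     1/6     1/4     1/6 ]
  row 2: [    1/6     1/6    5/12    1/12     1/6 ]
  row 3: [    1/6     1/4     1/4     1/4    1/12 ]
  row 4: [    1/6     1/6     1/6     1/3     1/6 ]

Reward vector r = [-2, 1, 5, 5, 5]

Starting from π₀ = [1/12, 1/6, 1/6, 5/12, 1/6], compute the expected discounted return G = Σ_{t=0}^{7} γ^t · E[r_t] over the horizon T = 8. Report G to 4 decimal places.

t=0: π = [0.0833, 0.1667, 0.1667, 0.4167, 0.1667], E[r] = 3.7500, γ^t·E[r] = 3.750000, running G = 3.750000
t=1: π = [0.1875, 0.1944, 0.2361, 0.2431, 0.1389], E[r] = 2.9097, γ^t·E[r] = 2.036806, running G = 5.786806
t=2: π = [0.1985, 0.1713, 0.2303, 0.2378, 0.1620], E[r] = 2.9253, γ^t·E[r] = 1.433420, running G = 7.220226
t=3: π = [0.1975, 0.1699, 0.2275, 0.2417, 0.1634], E[r] = 2.9378, γ^t·E[r] = 1.007678, running G = 8.227904
t=4: π = [0.1973, 0.1703, 0.2272, 0.2422, 0.1630], E[r] = 2.9376, γ^t·E[r] = 0.705320, running G = 8.933224
t=5: π = [0.1973, 0.1704, 0.2272, 0.2422, 0.1629], E[r] = 2.9373, γ^t·E[r] = 0.493665, running G = 9.426889
t=6: π = [0.1973, 0.1704, 0.2272, 0.2422, 0.1629], E[r] = 2.9372, γ^t·E[r] = 0.345561, running G = 9.772450
t=7: π = [0.1973, 0.1704, 0.2272, 0.2422, 0.1629], E[r] = 2.9372, γ^t·E[r] = 0.241893, running G = 10.014343

G = 10.0143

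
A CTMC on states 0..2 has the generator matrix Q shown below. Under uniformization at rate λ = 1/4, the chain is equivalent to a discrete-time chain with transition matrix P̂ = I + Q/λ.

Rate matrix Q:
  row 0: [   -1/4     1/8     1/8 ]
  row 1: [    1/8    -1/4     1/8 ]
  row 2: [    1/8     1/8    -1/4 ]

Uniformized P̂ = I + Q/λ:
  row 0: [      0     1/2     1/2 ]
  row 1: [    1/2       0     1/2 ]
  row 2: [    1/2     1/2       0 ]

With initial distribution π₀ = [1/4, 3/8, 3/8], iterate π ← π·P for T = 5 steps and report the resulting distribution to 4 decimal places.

t=0: π = [0.2500, 0.3750, 0.3750]
t=1: π = [0.3750, 0.3125, 0.3125]
t=2: π = [0.3125, 0.3438, 0.3438]
t=3: π = [0.3438, 0.3281, 0.3281]
t=4: π = [0.3281, 0.3359, 0.3359]
t=5: π = [0.3359, 0.3320, 0.3320]

π = [0.3359, 0.3320, 0.3320]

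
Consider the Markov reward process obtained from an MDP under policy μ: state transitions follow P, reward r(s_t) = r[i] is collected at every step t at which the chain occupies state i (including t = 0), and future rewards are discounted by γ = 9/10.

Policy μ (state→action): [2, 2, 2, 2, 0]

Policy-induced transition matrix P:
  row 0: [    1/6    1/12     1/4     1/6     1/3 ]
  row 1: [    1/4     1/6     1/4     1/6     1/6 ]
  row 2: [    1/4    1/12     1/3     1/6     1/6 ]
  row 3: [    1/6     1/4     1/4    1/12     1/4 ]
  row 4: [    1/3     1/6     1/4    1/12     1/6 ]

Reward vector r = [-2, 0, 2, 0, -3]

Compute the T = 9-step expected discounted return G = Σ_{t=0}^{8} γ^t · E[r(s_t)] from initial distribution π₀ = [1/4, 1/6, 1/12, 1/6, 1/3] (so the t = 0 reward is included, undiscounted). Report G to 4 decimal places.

t=0: π = [0.2500, 0.1667, 0.0833, 0.1667, 0.3333], E[r] = -1.3333, γ^t·E[r] = -1.333333, running G = -1.333333
t=1: π = [0.2431, 0.1528, 0.2569, 0.1250, 0.2222], E[r] = -0.6389, γ^t·E[r] = -0.575000, running G = -1.908333
t=2: π = [0.2378, 0.1354, 0.2714, 0.1377, 0.2176], E[r] = -0.5856, γ^t·E[r] = -0.474375, running G = -2.382708
t=3: π = [0.2368, 0.1357, 0.2726, 0.1371, 0.2178], E[r] = -0.5818, γ^t·E[r] = -0.424125, running G = -2.806833
t=4: π = [0.2370, 0.1356, 0.2727, 0.1371, 0.2176], E[r] = -0.5812, γ^t·E[r] = -0.381343, running G = -3.188177
t=5: π = [0.2370, 0.1356, 0.2727, 0.1371, 0.2176], E[r] = -0.5812, γ^t·E[r] = -0.343210, running G = -3.531387
t=6: π = [0.2370, 0.1356, 0.2727, 0.1371, 0.2176], E[r] = -0.5812, γ^t·E[r] = -0.308885, running G = -3.840272
t=7: π = [0.2370, 0.1356, 0.2727, 0.1371, 0.2176], E[r] = -0.5812, γ^t·E[r] = -0.277997, running G = -4.118268
t=8: π = [0.2370, 0.1356, 0.2727, 0.1371, 0.2176], E[r] = -0.5812, γ^t·E[r] = -0.250197, running G = -4.368465

G = -4.3685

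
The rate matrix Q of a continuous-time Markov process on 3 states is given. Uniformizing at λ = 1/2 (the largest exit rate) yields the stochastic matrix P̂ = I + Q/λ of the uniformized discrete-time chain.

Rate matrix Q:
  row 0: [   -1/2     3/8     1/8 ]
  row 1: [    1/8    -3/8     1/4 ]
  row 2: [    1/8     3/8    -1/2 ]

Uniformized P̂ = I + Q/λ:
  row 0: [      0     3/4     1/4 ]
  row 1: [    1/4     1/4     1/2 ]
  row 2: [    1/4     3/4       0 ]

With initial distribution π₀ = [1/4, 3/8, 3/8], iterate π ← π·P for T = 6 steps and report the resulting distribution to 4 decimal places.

t=0: π = [0.2500, 0.3750, 0.3750]
t=1: π = [0.1875, 0.5625, 0.2500]
t=2: π = [0.2031, 0.4688, 0.3281]
t=3: π = [0.1992, 0.5156, 0.2852]
t=4: π = [0.2002, 0.4922, 0.3076]
t=5: π = [0.2000, 0.5039, 0.2961]
t=6: π = [0.2000, 0.4980, 0.3019]

π = [0.2000, 0.4980, 0.3019]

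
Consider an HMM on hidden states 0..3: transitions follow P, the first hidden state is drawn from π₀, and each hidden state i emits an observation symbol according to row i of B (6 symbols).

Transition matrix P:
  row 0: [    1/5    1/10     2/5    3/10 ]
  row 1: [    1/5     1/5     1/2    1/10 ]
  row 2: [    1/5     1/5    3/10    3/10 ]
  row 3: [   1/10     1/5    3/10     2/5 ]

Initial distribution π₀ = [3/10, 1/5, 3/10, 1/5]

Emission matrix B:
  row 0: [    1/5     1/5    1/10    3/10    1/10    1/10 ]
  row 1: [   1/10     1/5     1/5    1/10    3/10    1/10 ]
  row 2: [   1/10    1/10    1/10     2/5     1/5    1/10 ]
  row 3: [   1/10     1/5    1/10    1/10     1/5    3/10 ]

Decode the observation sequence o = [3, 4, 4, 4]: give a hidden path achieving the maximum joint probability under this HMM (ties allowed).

t=0: δ = [9.000e-02, 2.000e-02, 1.200e-01, 2.000e-02]  (obs o_0=3)
t=1: δ = [2.400e-03, 7.200e-03, 7.200e-03, 7.200e-03]  ψ = [2, 2, 0, 2]  (obs o_1=4)
t=2: δ = [1.440e-04, 4.320e-04, 7.200e-04, 5.760e-04]  ψ = [1, 1, 1, 3]  (obs o_2=4)
t=3: δ = [1.440e-05, 4.320e-05, 4.320e-05, 4.608e-05]  ψ = [2, 2, 1, 3]  (obs o_3=4)
backtrack: best end state = 3; path = [2, 3, 3, 3]

path = [2, 3, 3, 3]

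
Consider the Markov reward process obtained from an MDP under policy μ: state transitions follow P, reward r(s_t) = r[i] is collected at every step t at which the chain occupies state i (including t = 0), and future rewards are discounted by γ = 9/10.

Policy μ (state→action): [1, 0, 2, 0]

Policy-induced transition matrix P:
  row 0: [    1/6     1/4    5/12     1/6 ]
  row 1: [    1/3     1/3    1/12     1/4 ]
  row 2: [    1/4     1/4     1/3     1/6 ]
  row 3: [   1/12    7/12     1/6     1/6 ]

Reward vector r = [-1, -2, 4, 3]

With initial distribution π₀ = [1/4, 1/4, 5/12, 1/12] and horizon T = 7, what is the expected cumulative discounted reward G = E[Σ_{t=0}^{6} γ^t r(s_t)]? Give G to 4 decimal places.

t=0: π = [0.2500, 0.2500, 0.4167, 0.0833], E[r] = 1.1667, γ^t·E[r] = 1.166667, running G = 1.166667
t=1: π = [0.2361, 0.2986, 0.2778, 0.1875], E[r] = 0.8403, γ^t·E[r] = 0.756250, running G = 1.922917
t=2: π = [0.2240, 0.3374, 0.2471, 0.1916], E[r] = 0.6644, γ^t·E[r] = 0.538125, running G = 2.461042
t=3: π = [0.2275, 0.3420, 0.2357, 0.1948], E[r] = 0.6158, γ^t·E[r] = 0.448910, running G = 2.909952
t=4: π = [0.2271, 0.3434, 0.2343, 0.1952], E[r] = 0.6089, γ^t·E[r] = 0.399516, running G = 3.309467
t=5: π = [0.2272, 0.3437, 0.2339, 0.1953], E[r] = 0.6068, γ^t·E[r] = 0.358328, running G = 3.667795
t=6: π = [0.2272, 0.3437, 0.2338, 0.1953], E[r] = 0.6065, γ^t·E[r] = 0.322309, running G = 3.990104

G = 3.9901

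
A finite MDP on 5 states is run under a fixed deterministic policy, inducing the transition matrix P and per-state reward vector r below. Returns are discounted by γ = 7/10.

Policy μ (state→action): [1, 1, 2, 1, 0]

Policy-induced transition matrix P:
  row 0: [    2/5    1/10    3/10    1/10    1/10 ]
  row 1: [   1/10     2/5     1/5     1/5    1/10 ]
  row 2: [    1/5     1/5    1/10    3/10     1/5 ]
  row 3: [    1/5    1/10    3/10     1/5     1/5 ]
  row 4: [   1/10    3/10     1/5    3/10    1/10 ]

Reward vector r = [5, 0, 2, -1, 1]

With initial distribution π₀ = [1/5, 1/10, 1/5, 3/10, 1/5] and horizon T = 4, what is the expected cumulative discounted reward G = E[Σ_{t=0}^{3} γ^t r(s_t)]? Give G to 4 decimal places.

t=0: π = [0.2000, 0.1000, 0.2000, 0.3000, 0.2000], E[r] = 1.3000, γ^t·E[r] = 1.300000, running G = 1.300000
t=1: π = [0.2100, 0.1900, 0.2300, 0.2200, 0.1500], E[r] = 1.4400, γ^t·E[r] = 1.008000, running G = 2.308000
t=2: π = [0.2080, 0.2100, 0.2200, 0.2170, 0.1450], E[r] = 1.4080, γ^t·E[r] = 0.689920, running G = 2.997920
t=3: π = [0.2061, 0.2140, 0.2205, 0.2157, 0.1437], E[r] = 1.3995, γ^t·E[r] = 0.480029, running G = 3.477949

G = 3.4779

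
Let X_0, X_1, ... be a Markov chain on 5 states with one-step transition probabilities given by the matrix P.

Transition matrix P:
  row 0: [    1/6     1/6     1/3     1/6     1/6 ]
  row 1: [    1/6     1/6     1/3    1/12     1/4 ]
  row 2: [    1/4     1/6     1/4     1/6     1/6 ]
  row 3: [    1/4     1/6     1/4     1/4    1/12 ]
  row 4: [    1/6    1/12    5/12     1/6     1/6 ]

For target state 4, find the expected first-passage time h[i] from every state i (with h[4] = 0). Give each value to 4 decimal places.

h = [6.0000, 5.4545, 6.0000, 6.5455, 0.0000]

First-step conditioning: h[4] = 0; for i ≠ 4, h[i] = 1 + Σ_k P[i][k]·h[k].
  h[0] = 1 + 1/6·h[0] + 1/6·h[1] + 1/3·h[2] + 1/6·h[3]
  h[1] = 1 + 1/6·h[0] + 1/6·h[1] + 1/3·h[2] + 1/12·h[3]
  h[2] = 1 + 1/4·h[0] + 1/6·h[1] + 1/4·h[2] + 1/6·h[3]
  h[3] = 1 + 1/4·h[0] + 1/6·h[1] + 1/4·h[2] + 1/4·h[3]
Solving the 4×4 linear system over states ≠ 4 gives exactly h = [6, 60/11, 6, 72/11, 0] (h[4] = 0 is the target).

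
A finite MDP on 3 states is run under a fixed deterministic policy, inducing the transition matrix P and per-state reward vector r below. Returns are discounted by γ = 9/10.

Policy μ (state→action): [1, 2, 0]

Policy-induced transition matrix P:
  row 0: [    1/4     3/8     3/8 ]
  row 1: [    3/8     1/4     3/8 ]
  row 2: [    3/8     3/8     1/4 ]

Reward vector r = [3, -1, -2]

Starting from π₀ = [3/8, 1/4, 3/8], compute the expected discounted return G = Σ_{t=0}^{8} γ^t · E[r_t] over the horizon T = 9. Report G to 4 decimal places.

G = 0.1124

t=0: π = [0.3750, 0.2500, 0.3750], E[r] = 0.1250, γ^t·E[r] = 0.125000, running G = 0.125000
t=1: π = [0.3281, 0.3438, 0.3281], E[r] = -0.0156, γ^t·E[r] = -0.014063, running G = 0.110938
t=2: π = [0.3340, 0.3320, 0.3340], E[r] = 0.0020, γ^t·E[r] = 0.001582, running G = 0.112520
t=3: π = [0.3333, 0.3335, 0.3333], E[r] = -0.0002, γ^t·E[r] = -0.000178, running G = 0.112342
t=4: π = [0.3333, 0.3333, 0.3333], E[r] = 0.0000, γ^t·E[r] = 0.000020, running G = 0.112362
t=5: π = [0.3333, 0.3333, 0.3333], E[r] = 0.0000, γ^t·E[r] = -0.000002, running G = 0.112359
t=6: π = [0.3333, 0.3333, 0.3333], E[r] = 0.0000, γ^t·E[r] = 0.000000, running G = 0.112360
t=7: π = [0.3333, 0.3333, 0.3333], E[r] = 0.0000, γ^t·E[r] = 0.000000, running G = 0.112360
t=8: π = [0.3333, 0.3333, 0.3333], E[r] = 0.0000, γ^t·E[r] = 0.000000, running G = 0.112360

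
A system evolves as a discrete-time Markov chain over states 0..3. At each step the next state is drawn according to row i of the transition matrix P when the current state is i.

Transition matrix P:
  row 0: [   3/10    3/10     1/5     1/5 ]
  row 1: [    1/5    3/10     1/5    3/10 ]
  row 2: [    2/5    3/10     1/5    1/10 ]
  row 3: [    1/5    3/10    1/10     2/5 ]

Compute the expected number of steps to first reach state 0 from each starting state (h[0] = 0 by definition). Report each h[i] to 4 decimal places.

First-step conditioning: h[0] = 0; for i ≠ 0, h[i] = 1 + Σ_k P[i][k]·h[k].
  h[1] = 1 + 3/10·h[1] + 1/5·h[2] + 3/10·h[3]
  h[2] = 1 + 3/10·h[1] + 1/5·h[2] + 1/10·h[3]
  h[3] = 1 + 3/10·h[1] + 1/10·h[2] + 2/5·h[3]
Solving the 3×3 linear system over states ≠ 0 gives exactly h = [0, 440/103, 350/103, 450/103] (h[0] = 0 is the target).

h = [0.0000, 4.2718, 3.3981, 4.3689]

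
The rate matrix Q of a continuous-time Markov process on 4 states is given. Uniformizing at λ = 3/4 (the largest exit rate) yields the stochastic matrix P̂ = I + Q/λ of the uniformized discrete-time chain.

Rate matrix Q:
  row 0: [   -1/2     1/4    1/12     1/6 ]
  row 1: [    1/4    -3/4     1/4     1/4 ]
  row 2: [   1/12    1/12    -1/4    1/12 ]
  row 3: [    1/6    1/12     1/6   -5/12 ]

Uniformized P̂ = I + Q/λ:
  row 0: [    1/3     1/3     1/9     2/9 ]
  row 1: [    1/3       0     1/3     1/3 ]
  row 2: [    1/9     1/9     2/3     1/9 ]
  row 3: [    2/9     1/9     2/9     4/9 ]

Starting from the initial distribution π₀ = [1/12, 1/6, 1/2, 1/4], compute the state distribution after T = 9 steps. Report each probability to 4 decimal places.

t=0: π = [0.0833, 0.1667, 0.5000, 0.2500]
t=1: π = [0.1944, 0.1111, 0.4537, 0.2407]
t=2: π = [0.2058, 0.1420, 0.4146, 0.2377]
t=3: π = [0.2148, 0.1411, 0.3994, 0.2447]
t=4: π = [0.2174, 0.1432, 0.3915, 0.2479]
t=5: π = [0.2188, 0.1435, 0.3880, 0.2497]
t=6: π = [0.2194, 0.1438, 0.3863, 0.2505]
t=7: π = [0.2196, 0.1439, 0.3855, 0.2510]
t=8: π = [0.2198, 0.1439, 0.3851, 0.2511]
t=9: π = [0.2198, 0.1440, 0.3850, 0.2512]

π = [0.2198, 0.1440, 0.3850, 0.2512]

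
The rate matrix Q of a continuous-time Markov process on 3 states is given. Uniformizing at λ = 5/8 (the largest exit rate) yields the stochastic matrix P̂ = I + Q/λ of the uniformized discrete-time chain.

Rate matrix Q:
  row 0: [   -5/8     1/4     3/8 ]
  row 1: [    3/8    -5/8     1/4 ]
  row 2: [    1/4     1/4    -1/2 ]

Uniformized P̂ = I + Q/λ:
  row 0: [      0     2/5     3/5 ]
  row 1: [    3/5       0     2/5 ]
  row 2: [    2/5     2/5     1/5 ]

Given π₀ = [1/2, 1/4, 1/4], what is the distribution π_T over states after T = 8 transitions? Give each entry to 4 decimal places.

π = [0.3267, 0.2857, 0.3876]

t=0: π = [0.5000, 0.2500, 0.2500]
t=1: π = [0.2500, 0.3000, 0.4500]
t=2: π = [0.3600, 0.2800, 0.3600]
t=3: π = [0.3120, 0.2880, 0.4000]
t=4: π = [0.3328, 0.2848, 0.3824]
t=5: π = [0.3238, 0.2861, 0.3901]
t=6: π = [0.3277, 0.2856, 0.3868]
t=7: π = [0.3260, 0.2858, 0.3882]
t=8: π = [0.3267, 0.2857, 0.3876]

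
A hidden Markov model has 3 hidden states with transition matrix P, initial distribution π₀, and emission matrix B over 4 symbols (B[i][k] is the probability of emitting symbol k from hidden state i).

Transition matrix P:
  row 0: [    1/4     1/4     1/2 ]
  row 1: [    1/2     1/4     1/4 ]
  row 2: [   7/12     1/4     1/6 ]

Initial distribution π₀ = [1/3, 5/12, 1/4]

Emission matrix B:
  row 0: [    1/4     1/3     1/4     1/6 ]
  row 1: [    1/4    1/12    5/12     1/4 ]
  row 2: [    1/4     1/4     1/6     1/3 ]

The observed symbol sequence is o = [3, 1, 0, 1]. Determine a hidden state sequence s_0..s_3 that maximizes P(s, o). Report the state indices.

path = [1, 0, 2, 0]

t=0: δ = [5.556e-02, 1.042e-01, 8.333e-02]  (obs o_0=3)
t=1: δ = [1.736e-02, 2.170e-03, 6.944e-03]  ψ = [1, 1, 0]  (obs o_1=1)
t=2: δ = [1.085e-03, 1.085e-03, 2.170e-03]  ψ = [0, 0, 0]  (obs o_2=0)
t=3: δ = [4.220e-04, 4.521e-05, 1.356e-04]  ψ = [2, 2, 0]  (obs o_3=1)
backtrack: best end state = 0; path = [1, 0, 2, 0]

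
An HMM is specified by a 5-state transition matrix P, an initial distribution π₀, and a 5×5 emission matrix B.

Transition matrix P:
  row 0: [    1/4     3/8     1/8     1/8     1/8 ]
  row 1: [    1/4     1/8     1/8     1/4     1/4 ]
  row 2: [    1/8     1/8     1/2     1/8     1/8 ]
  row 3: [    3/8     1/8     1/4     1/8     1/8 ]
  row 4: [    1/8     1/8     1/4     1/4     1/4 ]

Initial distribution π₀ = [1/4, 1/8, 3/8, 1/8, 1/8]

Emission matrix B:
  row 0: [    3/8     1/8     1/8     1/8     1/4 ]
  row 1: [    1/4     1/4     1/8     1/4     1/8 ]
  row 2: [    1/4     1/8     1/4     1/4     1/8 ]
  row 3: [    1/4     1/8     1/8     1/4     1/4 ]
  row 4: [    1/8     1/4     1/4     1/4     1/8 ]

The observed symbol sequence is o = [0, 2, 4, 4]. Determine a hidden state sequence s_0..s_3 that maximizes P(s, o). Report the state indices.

t=0: δ = [9.375e-02, 3.125e-02, 9.375e-02, 3.125e-02, 1.562e-02]  (obs o_0=0)
t=1: δ = [2.930e-03, 4.395e-03, 1.172e-02, 1.465e-03, 2.930e-03]  ψ = [0, 0, 2, 0, 0]  (obs o_1=2)
t=2: δ = [3.662e-04, 1.831e-04, 7.324e-04, 3.662e-04, 1.831e-04]  ψ = [2, 2, 2, 2, 2]  (obs o_2=4)
t=3: δ = [3.433e-05, 1.717e-05, 4.578e-05, 2.289e-05, 1.144e-05]  ψ = [3, 0, 2, 2, 2]  (obs o_3=4)
backtrack: best end state = 2; path = [2, 2, 2, 2]

path = [2, 2, 2, 2]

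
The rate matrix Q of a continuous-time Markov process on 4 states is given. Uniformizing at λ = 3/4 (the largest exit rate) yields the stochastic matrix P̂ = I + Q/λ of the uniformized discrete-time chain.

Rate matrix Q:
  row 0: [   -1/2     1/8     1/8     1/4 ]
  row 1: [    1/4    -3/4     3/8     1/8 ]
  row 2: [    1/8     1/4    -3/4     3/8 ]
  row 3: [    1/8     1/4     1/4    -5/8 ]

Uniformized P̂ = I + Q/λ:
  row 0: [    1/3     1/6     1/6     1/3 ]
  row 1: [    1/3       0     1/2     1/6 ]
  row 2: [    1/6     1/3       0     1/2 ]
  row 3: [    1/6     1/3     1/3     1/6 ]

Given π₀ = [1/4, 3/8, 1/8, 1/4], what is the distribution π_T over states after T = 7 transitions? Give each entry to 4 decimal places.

t=0: π = [0.2500, 0.3750, 0.1250, 0.2500]
t=1: π = [0.2708, 0.1667, 0.3125, 0.2500]
t=2: π = [0.2396, 0.2326, 0.2118, 0.3160]
t=3: π = [0.2454, 0.2159, 0.2616, 0.2772]
t=4: π = [0.2435, 0.2205, 0.2412, 0.2948]
t=5: π = [0.2440, 0.2192, 0.2491, 0.2877]
t=6: π = [0.2439, 0.2196, 0.2462, 0.2904]
t=7: π = [0.2439, 0.2195, 0.2472, 0.2894]

π = [0.2439, 0.2195, 0.2472, 0.2894]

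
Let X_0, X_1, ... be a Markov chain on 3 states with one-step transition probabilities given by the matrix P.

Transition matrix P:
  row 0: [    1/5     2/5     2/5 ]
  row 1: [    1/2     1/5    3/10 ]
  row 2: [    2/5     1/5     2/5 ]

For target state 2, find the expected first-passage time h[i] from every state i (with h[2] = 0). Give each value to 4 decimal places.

h = [2.7273, 2.9545, 0.0000]

First-step conditioning: h[2] = 0; for i ≠ 2, h[i] = 1 + Σ_k P[i][k]·h[k].
  h[0] = 1 + 1/5·h[0] + 2/5·h[1]
  h[1] = 1 + 1/2·h[0] + 1/5·h[1]
Solving the 2×2 linear system over states ≠ 2 gives exactly h = [30/11, 65/22, 0] (h[2] = 0 is the target).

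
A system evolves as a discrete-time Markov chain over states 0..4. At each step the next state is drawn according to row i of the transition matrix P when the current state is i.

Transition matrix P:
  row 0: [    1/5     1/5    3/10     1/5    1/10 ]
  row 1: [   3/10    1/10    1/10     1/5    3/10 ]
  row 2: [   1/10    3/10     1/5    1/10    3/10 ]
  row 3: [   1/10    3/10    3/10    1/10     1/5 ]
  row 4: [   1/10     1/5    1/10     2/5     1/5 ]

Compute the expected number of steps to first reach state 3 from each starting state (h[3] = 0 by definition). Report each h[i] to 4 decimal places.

First-step conditioning: h[3] = 0; for i ≠ 3, h[i] = 1 + Σ_k P[i][k]·h[k].
  h[0] = 1 + 1/5·h[0] + 1/5·h[1] + 3/10·h[2] + 1/10·h[4]
  h[1] = 1 + 3/10·h[0] + 1/10·h[1] + 1/10·h[2] + 3/10·h[4]
  h[2] = 1 + 1/10·h[0] + 3/10·h[1] + 1/5·h[2] + 3/10·h[4]
  h[4] = 1 + 1/10·h[0] + 1/5·h[1] + 1/10·h[2] + 1/5·h[4]
Solving the 4×4 linear system over states ≠ 3 gives exactly h = [50/11, 10970/2541, 4020/847, 0, 8870/2541] (h[3] = 0 is the target).

h = [4.5455, 4.3172, 4.7462, 0.0000, 3.4908]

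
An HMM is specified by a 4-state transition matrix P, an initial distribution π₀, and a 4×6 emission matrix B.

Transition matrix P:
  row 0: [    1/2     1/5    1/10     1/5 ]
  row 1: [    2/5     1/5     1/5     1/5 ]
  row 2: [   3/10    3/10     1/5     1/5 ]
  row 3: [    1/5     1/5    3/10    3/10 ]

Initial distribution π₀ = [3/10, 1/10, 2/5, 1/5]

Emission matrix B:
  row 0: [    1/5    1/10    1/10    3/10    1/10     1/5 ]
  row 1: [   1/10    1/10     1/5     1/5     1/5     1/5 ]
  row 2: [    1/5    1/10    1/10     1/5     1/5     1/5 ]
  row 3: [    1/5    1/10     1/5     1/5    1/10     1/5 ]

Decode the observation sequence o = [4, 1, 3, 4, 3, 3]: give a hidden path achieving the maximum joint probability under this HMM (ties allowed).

t=0: δ = [3.000e-02, 2.000e-02, 8.000e-02, 2.000e-02]  (obs o_0=4)
t=1: δ = [2.400e-03, 2.400e-03, 1.600e-03, 1.600e-03]  ψ = [2, 2, 2, 2]  (obs o_1=1)
t=2: δ = [3.600e-04, 9.600e-05, 9.600e-05, 9.600e-05]  ψ = [0, 0, 1, 0]  (obs o_2=3)
t=3: δ = [1.800e-05, 1.440e-05, 7.200e-06, 7.200e-06]  ψ = [0, 0, 0, 0]  (obs o_3=4)
t=4: δ = [2.700e-06, 7.200e-07, 5.760e-07, 7.200e-07]  ψ = [0, 0, 1, 0]  (obs o_4=3)
t=5: δ = [4.050e-07, 1.080e-07, 5.400e-08, 1.080e-07]  ψ = [0, 0, 0, 0]  (obs o_5=3)
backtrack: best end state = 0; path = [2, 0, 0, 0, 0, 0]

path = [2, 0, 0, 0, 0, 0]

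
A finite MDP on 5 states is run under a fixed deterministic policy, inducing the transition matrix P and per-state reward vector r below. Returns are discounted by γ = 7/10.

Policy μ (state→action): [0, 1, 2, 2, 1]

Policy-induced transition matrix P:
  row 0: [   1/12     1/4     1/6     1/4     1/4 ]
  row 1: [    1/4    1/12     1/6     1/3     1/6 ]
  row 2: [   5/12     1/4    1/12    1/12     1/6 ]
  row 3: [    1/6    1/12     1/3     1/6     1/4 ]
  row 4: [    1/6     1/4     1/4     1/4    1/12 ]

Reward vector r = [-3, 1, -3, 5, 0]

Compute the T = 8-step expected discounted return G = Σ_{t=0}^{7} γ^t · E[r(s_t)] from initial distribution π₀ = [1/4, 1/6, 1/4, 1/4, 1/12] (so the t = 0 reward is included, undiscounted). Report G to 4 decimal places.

t=0: π = [0.2500, 0.1667, 0.2500, 0.2500, 0.0833], E[r] = -0.0833, γ^t·E[r] = -0.083333, running G = -0.083333
t=1: π = [0.2222, 0.1806, 0.1944, 0.2014, 0.2014], E[r] = -0.0625, γ^t·E[r] = -0.043750, running G = -0.127083
t=2: π = [0.2118, 0.1863, 0.2008, 0.2159, 0.1852], E[r] = 0.0278, γ^t·E[r] = 0.013611, running G = -0.113472
t=3: π = [0.2147, 0.1830, 0.2013, 0.2141, 0.1869], E[r] = 0.0051, γ^t·E[r] = 0.001737, running G = -0.111735
t=4: π = [0.2144, 0.1838, 0.2011, 0.2139, 0.1868], E[r] = 0.0066, γ^t·E[r] = 0.001585, running G = -0.110150
t=5: π = [0.2144, 0.1837, 0.2011, 0.2140, 0.1868], E[r] = 0.0070, γ^t·E[r] = 0.001180, running G = -0.108970
t=6: π = [0.2144, 0.1837, 0.2011, 0.2140, 0.1868], E[r] = 0.0069, γ^t·E[r] = 0.000817, running G = -0.108153
t=7: π = [0.2144, 0.1837, 0.2011, 0.2140, 0.1868], E[r] = 0.0069, γ^t·E[r] = 0.000571, running G = -0.107582

G = -0.1076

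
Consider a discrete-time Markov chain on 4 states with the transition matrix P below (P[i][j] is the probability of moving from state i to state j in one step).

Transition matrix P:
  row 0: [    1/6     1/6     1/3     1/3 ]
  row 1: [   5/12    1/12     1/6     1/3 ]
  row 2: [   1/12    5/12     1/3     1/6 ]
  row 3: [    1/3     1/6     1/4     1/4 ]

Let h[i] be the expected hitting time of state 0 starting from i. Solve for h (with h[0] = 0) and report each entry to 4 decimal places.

First-step conditioning: h[0] = 0; for i ≠ 0, h[i] = 1 + Σ_k P[i][k]·h[k].
  h[1] = 1 + 1/12·h[1] + 1/6·h[2] + 1/3·h[3]
  h[2] = 1 + 5/12·h[1] + 1/3·h[2] + 1/6·h[3]
  h[3] = 1 + 1/6·h[1] + 1/4·h[2] + 1/4·h[3]
Solving the 3×3 linear system over states ≠ 0 gives exactly h = [0, 22/7, 13/3, 73/21] (h[0] = 0 is the target).

h = [0.0000, 3.1429, 4.3333, 3.4762]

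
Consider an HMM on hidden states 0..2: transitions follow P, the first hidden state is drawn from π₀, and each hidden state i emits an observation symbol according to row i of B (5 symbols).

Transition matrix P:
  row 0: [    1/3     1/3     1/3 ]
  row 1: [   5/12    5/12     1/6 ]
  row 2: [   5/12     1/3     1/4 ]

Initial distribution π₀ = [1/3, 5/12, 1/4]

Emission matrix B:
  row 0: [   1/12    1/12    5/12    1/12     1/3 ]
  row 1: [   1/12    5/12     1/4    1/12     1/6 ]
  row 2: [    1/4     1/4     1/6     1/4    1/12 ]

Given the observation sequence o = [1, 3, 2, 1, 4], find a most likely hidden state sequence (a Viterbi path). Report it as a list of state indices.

t=0: δ = [2.778e-02, 1.736e-01, 6.250e-02]  (obs o_0=1)
t=1: δ = [6.028e-03, 6.028e-03, 7.234e-03]  ψ = [1, 1, 1]  (obs o_1=3)
t=2: δ = [1.256e-03, 6.279e-04, 3.349e-04]  ψ = [2, 1, 0]  (obs o_2=2)
t=3: δ = [3.489e-05, 1.744e-04, 1.047e-04]  ψ = [0, 0, 0]  (obs o_3=1)
t=4: δ = [2.423e-05, 1.211e-05, 2.423e-06]  ψ = [1, 1, 1]  (obs o_4=4)
backtrack: best end state = 0; path = [1, 2, 0, 1, 0]

path = [1, 2, 0, 1, 0]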